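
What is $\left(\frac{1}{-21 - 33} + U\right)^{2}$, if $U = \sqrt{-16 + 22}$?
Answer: $\frac{17497}{2916} - \frac{\sqrt{6}}{27} \approx 5.9096$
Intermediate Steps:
$U = \sqrt{6} \approx 2.4495$
$\left(\frac{1}{-21 - 33} + U\right)^{2} = \left(\frac{1}{-21 - 33} + \sqrt{6}\right)^{2} = \left(\frac{1}{-54} + \sqrt{6}\right)^{2} = \left(- \frac{1}{54} + \sqrt{6}\right)^{2}$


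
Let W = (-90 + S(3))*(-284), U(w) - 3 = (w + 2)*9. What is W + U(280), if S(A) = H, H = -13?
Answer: 31793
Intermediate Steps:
U(w) = 21 + 9*w (U(w) = 3 + (w + 2)*9 = 3 + (2 + w)*9 = 3 + (18 + 9*w) = 21 + 9*w)
S(A) = -13
W = 29252 (W = (-90 - 13)*(-284) = -103*(-284) = 29252)
W + U(280) = 29252 + (21 + 9*280) = 29252 + (21 + 2520) = 29252 + 2541 = 31793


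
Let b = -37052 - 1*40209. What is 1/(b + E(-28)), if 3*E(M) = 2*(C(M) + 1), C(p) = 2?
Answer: -1/77259 ≈ -1.2943e-5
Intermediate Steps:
b = -77261 (b = -37052 - 40209 = -77261)
E(M) = 2 (E(M) = (2*(2 + 1))/3 = (2*3)/3 = (⅓)*6 = 2)
1/(b + E(-28)) = 1/(-77261 + 2) = 1/(-77259) = -1/77259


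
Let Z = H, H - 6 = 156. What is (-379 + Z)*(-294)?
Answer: 63798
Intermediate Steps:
H = 162 (H = 6 + 156 = 162)
Z = 162
(-379 + Z)*(-294) = (-379 + 162)*(-294) = -217*(-294) = 63798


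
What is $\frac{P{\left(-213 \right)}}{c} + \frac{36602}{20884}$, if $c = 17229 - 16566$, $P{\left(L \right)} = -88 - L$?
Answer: $\frac{13438813}{6923046} \approx 1.9412$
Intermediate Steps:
$c = 663$ ($c = 17229 - 16566 = 663$)
$\frac{P{\left(-213 \right)}}{c} + \frac{36602}{20884} = \frac{-88 - -213}{663} + \frac{36602}{20884} = \left(-88 + 213\right) \frac{1}{663} + 36602 \cdot \frac{1}{20884} = 125 \cdot \frac{1}{663} + \frac{18301}{10442} = \frac{125}{663} + \frac{18301}{10442} = \frac{13438813}{6923046}$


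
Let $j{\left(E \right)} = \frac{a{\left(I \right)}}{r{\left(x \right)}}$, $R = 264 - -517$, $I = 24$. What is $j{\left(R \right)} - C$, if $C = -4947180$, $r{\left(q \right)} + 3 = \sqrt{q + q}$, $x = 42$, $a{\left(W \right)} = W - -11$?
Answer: $\frac{24735907}{5} + \frac{14 \sqrt{21}}{15} \approx 4.9472 \cdot 10^{6}$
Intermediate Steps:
$a{\left(W \right)} = 11 + W$ ($a{\left(W \right)} = W + 11 = 11 + W$)
$r{\left(q \right)} = -3 + \sqrt{2} \sqrt{q}$ ($r{\left(q \right)} = -3 + \sqrt{q + q} = -3 + \sqrt{2 q} = -3 + \sqrt{2} \sqrt{q}$)
$R = 781$ ($R = 264 + 517 = 781$)
$j{\left(E \right)} = \frac{35}{-3 + 2 \sqrt{21}}$ ($j{\left(E \right)} = \frac{11 + 24}{-3 + \sqrt{2} \sqrt{42}} = \frac{35}{-3 + 2 \sqrt{21}}$)
$j{\left(R \right)} - C = \left(\frac{7}{5} + \frac{14 \sqrt{21}}{15}\right) - -4947180 = \left(\frac{7}{5} + \frac{14 \sqrt{21}}{15}\right) + 4947180 = \frac{24735907}{5} + \frac{14 \sqrt{21}}{15}$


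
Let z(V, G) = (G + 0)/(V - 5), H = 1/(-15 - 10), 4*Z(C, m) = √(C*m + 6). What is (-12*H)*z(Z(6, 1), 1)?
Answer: -48/485 - 24*√3/2425 ≈ -0.11611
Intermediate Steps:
Z(C, m) = √(6 + C*m)/4 (Z(C, m) = √(C*m + 6)/4 = √(6 + C*m)/4)
H = -1/25 (H = 1/(-25) = -1/25 ≈ -0.040000)
z(V, G) = G/(-5 + V)
(-12*H)*z(Z(6, 1), 1) = (-12*(-1/25))*(1/(-5 + √(6 + 6*1)/4)) = 12*(1/(-5 + √(6 + 6)/4))/25 = 12*(1/(-5 + √12/4))/25 = 12*(1/(-5 + (2*√3)/4))/25 = 12*(1/(-5 + √3/2))/25 = 12/(25*(-5 + √3/2))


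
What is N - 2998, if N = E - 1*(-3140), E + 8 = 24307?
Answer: 24441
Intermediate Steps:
E = 24299 (E = -8 + 24307 = 24299)
N = 27439 (N = 24299 - 1*(-3140) = 24299 + 3140 = 27439)
N - 2998 = 27439 - 2998 = 24441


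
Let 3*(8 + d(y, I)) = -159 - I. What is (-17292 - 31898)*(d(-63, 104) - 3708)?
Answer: 561307090/3 ≈ 1.8710e+8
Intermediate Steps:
d(y, I) = -61 - I/3 (d(y, I) = -8 + (-159 - I)/3 = -8 + (-53 - I/3) = -61 - I/3)
(-17292 - 31898)*(d(-63, 104) - 3708) = (-17292 - 31898)*((-61 - 1/3*104) - 3708) = -49190*((-61 - 104/3) - 3708) = -49190*(-287/3 - 3708) = -49190*(-11411/3) = 561307090/3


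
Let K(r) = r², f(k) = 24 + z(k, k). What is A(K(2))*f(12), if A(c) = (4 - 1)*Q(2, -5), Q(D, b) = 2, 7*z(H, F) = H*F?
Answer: 1872/7 ≈ 267.43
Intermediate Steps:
z(H, F) = F*H/7 (z(H, F) = (H*F)/7 = (F*H)/7 = F*H/7)
f(k) = 24 + k²/7 (f(k) = 24 + k*k/7 = 24 + k²/7)
A(c) = 6 (A(c) = (4 - 1)*2 = 3*2 = 6)
A(K(2))*f(12) = 6*(24 + (⅐)*12²) = 6*(24 + (⅐)*144) = 6*(24 + 144/7) = 6*(312/7) = 1872/7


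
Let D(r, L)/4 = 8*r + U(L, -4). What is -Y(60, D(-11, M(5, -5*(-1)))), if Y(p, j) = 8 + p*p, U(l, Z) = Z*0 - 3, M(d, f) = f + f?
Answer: -3608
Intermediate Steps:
M(d, f) = 2*f
U(l, Z) = -3 (U(l, Z) = 0 - 3 = -3)
D(r, L) = -12 + 32*r (D(r, L) = 4*(8*r - 3) = 4*(-3 + 8*r) = -12 + 32*r)
Y(p, j) = 8 + p²
-Y(60, D(-11, M(5, -5*(-1)))) = -(8 + 60²) = -(8 + 3600) = -1*3608 = -3608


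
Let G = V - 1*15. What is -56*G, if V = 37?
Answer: -1232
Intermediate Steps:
G = 22 (G = 37 - 1*15 = 37 - 15 = 22)
-56*G = -56*22 = -1232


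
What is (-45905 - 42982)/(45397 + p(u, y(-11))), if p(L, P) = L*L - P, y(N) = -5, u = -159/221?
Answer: -1447109989/739168121 ≈ -1.9578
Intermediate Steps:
u = -159/221 (u = -159*1/221 = -159/221 ≈ -0.71946)
p(L, P) = L**2 - P
(-45905 - 42982)/(45397 + p(u, y(-11))) = (-45905 - 42982)/(45397 + ((-159/221)**2 - 1*(-5))) = -88887/(45397 + (25281/48841 + 5)) = -88887/(45397 + 269486/48841) = -88887/2217504363/48841 = -88887*48841/2217504363 = -1447109989/739168121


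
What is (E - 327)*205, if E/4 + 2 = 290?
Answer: 169125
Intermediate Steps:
E = 1152 (E = -8 + 4*290 = -8 + 1160 = 1152)
(E - 327)*205 = (1152 - 327)*205 = 825*205 = 169125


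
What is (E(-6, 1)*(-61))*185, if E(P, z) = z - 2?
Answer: 11285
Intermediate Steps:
E(P, z) = -2 + z
(E(-6, 1)*(-61))*185 = ((-2 + 1)*(-61))*185 = -1*(-61)*185 = 61*185 = 11285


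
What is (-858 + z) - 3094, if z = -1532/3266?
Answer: -6454382/1633 ≈ -3952.5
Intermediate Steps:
z = -766/1633 (z = -1532*1/3266 = -766/1633 ≈ -0.46908)
(-858 + z) - 3094 = (-858 - 766/1633) - 3094 = -1401880/1633 - 3094 = -6454382/1633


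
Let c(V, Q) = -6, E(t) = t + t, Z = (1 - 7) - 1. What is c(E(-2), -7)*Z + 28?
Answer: 70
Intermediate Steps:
Z = -7 (Z = -6 - 1 = -7)
E(t) = 2*t
c(E(-2), -7)*Z + 28 = -6*(-7) + 28 = 42 + 28 = 70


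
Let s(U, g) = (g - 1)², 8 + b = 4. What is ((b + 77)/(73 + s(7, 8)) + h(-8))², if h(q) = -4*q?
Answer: 15816529/14884 ≈ 1062.7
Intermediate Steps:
b = -4 (b = -8 + 4 = -4)
s(U, g) = (-1 + g)²
((b + 77)/(73 + s(7, 8)) + h(-8))² = ((-4 + 77)/(73 + (-1 + 8)²) - 4*(-8))² = (73/(73 + 7²) + 32)² = (73/(73 + 49) + 32)² = (73/122 + 32)² = (3977/122)² = 15816529/14884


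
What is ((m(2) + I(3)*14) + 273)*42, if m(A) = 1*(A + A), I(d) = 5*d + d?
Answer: 22218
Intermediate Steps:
I(d) = 6*d
m(A) = 2*A (m(A) = 1*(2*A) = 2*A)
((m(2) + I(3)*14) + 273)*42 = ((2*2 + (6*3)*14) + 273)*42 = ((4 + 18*14) + 273)*42 = ((4 + 252) + 273)*42 = (256 + 273)*42 = 529*42 = 22218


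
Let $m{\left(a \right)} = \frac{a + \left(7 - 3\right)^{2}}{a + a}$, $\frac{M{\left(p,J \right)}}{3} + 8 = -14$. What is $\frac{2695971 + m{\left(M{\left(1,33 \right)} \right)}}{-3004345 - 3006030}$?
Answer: $- \frac{177934111}{396684750} \approx -0.44855$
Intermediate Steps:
$M{\left(p,J \right)} = -66$ ($M{\left(p,J \right)} = -24 + 3 \left(-14\right) = -24 - 42 = -66$)
$m{\left(a \right)} = \frac{16 + a}{2 a}$ ($m{\left(a \right)} = \frac{a + 4^{2}}{2 a} = \left(a + 16\right) \frac{1}{2 a} = \left(16 + a\right) \frac{1}{2 a} = \frac{16 + a}{2 a}$)
$\frac{2695971 + m{\left(M{\left(1,33 \right)} \right)}}{-3004345 - 3006030} = \frac{2695971 + \frac{16 - 66}{2 \left(-66\right)}}{-3004345 - 3006030} = \frac{2695971 + \frac{1}{2} \left(- \frac{1}{66}\right) \left(-50\right)}{-6010375} = \left(2695971 + \frac{25}{66}\right) \left(- \frac{1}{6010375}\right) = \frac{177934111}{66} \left(- \frac{1}{6010375}\right) = - \frac{177934111}{396684750}$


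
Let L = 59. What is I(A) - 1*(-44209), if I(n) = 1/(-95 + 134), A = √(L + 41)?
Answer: 1724152/39 ≈ 44209.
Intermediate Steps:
A = 10 (A = √(59 + 41) = √100 = 10)
I(n) = 1/39
I(A) - 1*(-44209) = 1/39 - 1*(-44209) = 1/39 + 44209 = 1724152/39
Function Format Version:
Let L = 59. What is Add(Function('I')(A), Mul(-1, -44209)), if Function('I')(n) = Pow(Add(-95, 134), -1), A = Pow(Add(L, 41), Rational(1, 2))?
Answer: Rational(1724152, 39) ≈ 44209.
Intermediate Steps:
A = 10 (A = Pow(Add(59, 41), Rational(1, 2)) = Pow(100, Rational(1, 2)) = 10)
Function('I')(n) = Rational(1, 39) (Function('I')(n) = Pow(39, -1) = Rational(1, 39))
Add(Function('I')(A), Mul(-1, -44209)) = Add(Rational(1, 39), Mul(-1, -44209)) = Add(Rational(1, 39), 44209) = Rational(1724152, 39)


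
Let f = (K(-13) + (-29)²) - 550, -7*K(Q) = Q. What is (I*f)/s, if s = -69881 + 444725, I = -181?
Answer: -185525/1311954 ≈ -0.14141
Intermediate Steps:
K(Q) = -Q/7
s = 374844
f = 2050/7 (f = (-⅐*(-13) + (-29)²) - 550 = (13/7 + 841) - 550 = 5900/7 - 550 = 2050/7 ≈ 292.86)
(I*f)/s = -181*2050/7/374844 = -371050/7*1/374844 = -185525/1311954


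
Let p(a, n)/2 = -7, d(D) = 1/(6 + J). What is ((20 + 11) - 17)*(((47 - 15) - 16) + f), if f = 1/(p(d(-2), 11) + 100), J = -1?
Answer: 9639/43 ≈ 224.16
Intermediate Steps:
d(D) = 1/5 (d(D) = 1/(6 - 1) = 1/5)
p(a, n) = -14 (p(a, n) = 2*(-7) = -14)
f = 1/86 (f = 1/(-14 + 100) = 1/86 ≈ 0.011628)
((20 + 11) - 17)*(((47 - 15) - 16) + f) = ((20 + 11) - 17)*(((47 - 15) - 16) + 1/86) = (31 - 17)*((32 - 16) + 1/86) = 14*(16 + 1/86) = 14*(1377/86) = 9639/43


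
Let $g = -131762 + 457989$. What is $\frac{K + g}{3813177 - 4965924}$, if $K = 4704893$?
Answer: $- \frac{1677040}{384249} \approx -4.3645$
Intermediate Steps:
$g = 326227$
$\frac{K + g}{3813177 - 4965924} = \frac{4704893 + 326227}{3813177 - 4965924} = \frac{5031120}{-1152747} = 5031120 \left(- \frac{1}{1152747}\right) = - \frac{1677040}{384249}$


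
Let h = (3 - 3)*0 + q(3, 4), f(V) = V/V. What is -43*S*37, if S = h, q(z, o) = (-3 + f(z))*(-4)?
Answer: -12728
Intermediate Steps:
f(V) = 1
q(z, o) = 8 (q(z, o) = (-3 + 1)*(-4) = -2*(-4) = 8)
h = 8 (h = (3 - 3)*0 + 8 = 0*0 + 8 = 0 + 8 = 8)
S = 8
-43*S*37 = -43*8*37 = -344*37 = -12728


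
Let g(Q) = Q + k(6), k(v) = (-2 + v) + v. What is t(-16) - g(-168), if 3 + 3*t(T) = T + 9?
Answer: 464/3 ≈ 154.67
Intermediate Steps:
k(v) = -2 + 2*v
g(Q) = 10 + Q (g(Q) = Q + (-2 + 2*6) = Q + (-2 + 12) = Q + 10 = 10 + Q)
t(T) = 2 + T/3 (t(T) = -1 + (T + 9)/3 = -1 + (9 + T)/3 = -1 + (3 + T/3) = 2 + T/3)
t(-16) - g(-168) = (2 + (⅓)*(-16)) - (10 - 168) = (2 - 16/3) - 1*(-158) = -10/3 + 158 = 464/3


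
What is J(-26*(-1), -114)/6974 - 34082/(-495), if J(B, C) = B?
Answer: 10804579/156915 ≈ 68.856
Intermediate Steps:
J(-26*(-1), -114)/6974 - 34082/(-495) = -26*(-1)/6974 - 34082/(-495) = 26*(1/6974) - 34082*(-1/495) = 13/3487 + 34082/495 = 10804579/156915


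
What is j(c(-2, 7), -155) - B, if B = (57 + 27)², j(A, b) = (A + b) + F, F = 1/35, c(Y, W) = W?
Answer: -252139/35 ≈ -7204.0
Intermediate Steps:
F = 1/35 ≈ 0.028571
j(A, b) = 1/35 + A + b (j(A, b) = (A + b) + 1/35 = 1/35 + A + b)
B = 7056 (B = 84² = 7056)
j(c(-2, 7), -155) - B = (1/35 + 7 - 155) - 1*7056 = -5179/35 - 7056 = -252139/35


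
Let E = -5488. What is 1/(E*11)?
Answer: -1/60368 ≈ -1.6565e-5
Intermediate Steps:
1/(E*11) = 1/(-5488*11) = 1/(-60368) = -1/60368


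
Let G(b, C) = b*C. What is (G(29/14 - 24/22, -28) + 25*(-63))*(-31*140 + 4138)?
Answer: 3560654/11 ≈ 3.2370e+5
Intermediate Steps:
G(b, C) = C*b
(G(29/14 - 24/22, -28) + 25*(-63))*(-31*140 + 4138) = (-28*(29/14 - 24/22) + 25*(-63))*(-31*140 + 4138) = (-28*(29*(1/14) - 24*1/22) - 1575)*(-4340 + 4138) = (-28*(29/14 - 12/11) - 1575)*(-202) = (-28*151/154 - 1575)*(-202) = (-302/11 - 1575)*(-202) = -17627/11*(-202) = 3560654/11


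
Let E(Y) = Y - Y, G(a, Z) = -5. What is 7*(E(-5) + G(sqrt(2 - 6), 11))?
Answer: -35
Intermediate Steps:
E(Y) = 0
7*(E(-5) + G(sqrt(2 - 6), 11)) = 7*(0 - 5) = 7*(-5) = -35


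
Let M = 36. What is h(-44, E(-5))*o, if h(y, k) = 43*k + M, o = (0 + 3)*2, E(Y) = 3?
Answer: 990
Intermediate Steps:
o = 6 (o = 3*2 = 6)
h(y, k) = 36 + 43*k (h(y, k) = 43*k + 36 = 36 + 43*k)
h(-44, E(-5))*o = (36 + 43*3)*6 = (36 + 129)*6 = 165*6 = 990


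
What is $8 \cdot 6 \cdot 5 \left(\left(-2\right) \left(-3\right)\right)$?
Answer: $1440$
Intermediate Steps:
$8 \cdot 6 \cdot 5 \left(\left(-2\right) \left(-3\right)\right) = 8 \cdot 30 \cdot 6 = 240 \cdot 6 = 1440$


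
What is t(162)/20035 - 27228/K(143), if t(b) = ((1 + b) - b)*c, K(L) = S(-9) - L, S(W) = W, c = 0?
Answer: 6807/38 ≈ 179.13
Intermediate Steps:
K(L) = -9 - L
t(b) = 0 (t(b) = ((1 + b) - b)*0 = 1*0 = 0)
t(162)/20035 - 27228/K(143) = 0/20035 - 27228/(-9 - 1*143) = 0*(1/20035) - 27228/(-9 - 143) = 0 - 27228/(-152) = 0 - 27228*(-1/152) = 0 + 6807/38 = 6807/38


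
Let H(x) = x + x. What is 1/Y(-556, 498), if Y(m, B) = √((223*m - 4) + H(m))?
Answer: -I*√7819/31276 ≈ -0.0028272*I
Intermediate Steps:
H(x) = 2*x
Y(m, B) = √(-4 + 225*m) (Y(m, B) = √((223*m - 4) + 2*m) = √((-4 + 223*m) + 2*m) = √(-4 + 225*m))
1/Y(-556, 498) = 1/(√(-4 + 225*(-556))) = 1/(√(-4 - 125100)) = 1/(√(-125104)) = 1/(4*I*√7819) = -I*√7819/31276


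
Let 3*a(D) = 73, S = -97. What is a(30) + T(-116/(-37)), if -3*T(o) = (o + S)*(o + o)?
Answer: 301891/1369 ≈ 220.52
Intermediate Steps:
a(D) = 73/3 (a(D) = (⅓)*73 = 73/3)
T(o) = -2*o*(-97 + o)/3 (T(o) = -(o - 97)*(o + o)/3 = -(-97 + o)*2*o/3 = -2*o*(-97 + o)/3)
a(30) + T(-116/(-37)) = 73/3 + 2*(-116/(-37))*(97 - (-116)/(-37))/3 = 73/3 + 2*(-116*(-1/37))*(97 - (-116)*(-1)/37)/3 = 73/3 + (⅔)*(116/37)*(97 - 1*116/37) = 73/3 + (⅔)*(116/37)*(97 - 116/37) = 73/3 + (⅔)*(116/37)*(3473/37) = 73/3 + 805736/4107 = 301891/1369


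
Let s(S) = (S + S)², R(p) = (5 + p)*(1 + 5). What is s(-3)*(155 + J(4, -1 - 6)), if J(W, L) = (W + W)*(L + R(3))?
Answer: 17388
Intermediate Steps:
R(p) = 30 + 6*p (R(p) = (5 + p)*6 = 30 + 6*p)
J(W, L) = 2*W*(48 + L) (J(W, L) = (W + W)*(L + (30 + 6*3)) = (2*W)*(L + (30 + 18)) = (2*W)*(L + 48) = (2*W)*(48 + L) = 2*W*(48 + L))
s(S) = 4*S² (s(S) = (2*S)² = 4*S²)
s(-3)*(155 + J(4, -1 - 6)) = (4*(-3)²)*(155 + 2*4*(48 + (-1 - 6))) = (4*9)*(155 + 2*4*(48 - 7)) = 36*(155 + 2*4*41) = 36*(155 + 328) = 36*483 = 17388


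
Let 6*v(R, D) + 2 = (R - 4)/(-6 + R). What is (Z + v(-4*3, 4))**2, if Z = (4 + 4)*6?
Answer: 1666681/729 ≈ 2286.3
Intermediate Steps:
Z = 48 (Z = 8*6 = 48)
v(R, D) = -1/3 + (-4 + R)/(6*(-6 + R)) (v(R, D) = -1/3 + ((R - 4)/(-6 + R))/6 = -1/3 + ((-4 + R)/(-6 + R))/6 = -1/3 + (-4 + R)/(6*(-6 + R)))
(Z + v(-4*3, 4))**2 = (48 + (8 - (-4)*3)/(6*(-6 - 4*3)))**2 = (48 + (8 - 1*(-12))/(6*(-6 - 12)))**2 = (48 + (1/6)*(8 + 12)/(-18))**2 = (48 + (1/6)*(-1/18)*20)**2 = (48 - 5/27)**2 = (1291/27)**2 = 1666681/729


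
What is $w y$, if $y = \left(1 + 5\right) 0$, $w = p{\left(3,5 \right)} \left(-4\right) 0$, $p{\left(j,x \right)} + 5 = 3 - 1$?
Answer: $0$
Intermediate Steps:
$p{\left(j,x \right)} = -3$ ($p{\left(j,x \right)} = -5 + \left(3 - 1\right) = -5 + 2 = -3$)
$w = 0$ ($w = \left(-3\right) \left(-4\right) 0 = 12 \cdot 0 = 0$)
$y = 0$ ($y = 6 \cdot 0 = 0$)
$w y = 0 \cdot 0 = 0$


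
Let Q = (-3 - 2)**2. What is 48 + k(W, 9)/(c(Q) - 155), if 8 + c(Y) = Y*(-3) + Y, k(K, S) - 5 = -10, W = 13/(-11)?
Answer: 10229/213 ≈ 48.023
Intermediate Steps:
W = -13/11 (W = 13*(-1/11) = -13/11 ≈ -1.1818)
k(K, S) = -5 (k(K, S) = 5 - 10 = -5)
Q = 25 (Q = (-5)**2 = 25)
c(Y) = -8 - 2*Y (c(Y) = -8 + (Y*(-3) + Y) = -8 + (-3*Y + Y) = -8 - 2*Y)
48 + k(W, 9)/(c(Q) - 155) = 48 - 5/((-8 - 2*25) - 155) = 48 - 5/((-8 - 50) - 155) = 48 - 5/(-58 - 155) = 48 - 5/(-213) = 48 - 5*(-1/213) = 48 + 5/213 = 10229/213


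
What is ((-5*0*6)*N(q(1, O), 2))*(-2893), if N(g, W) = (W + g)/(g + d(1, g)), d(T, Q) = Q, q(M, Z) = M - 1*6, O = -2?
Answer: 0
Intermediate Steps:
q(M, Z) = -6 + M (q(M, Z) = M - 6 = -6 + M)
N(g, W) = (W + g)/(2*g) (N(g, W) = (W + g)/(g + g) = (W + g)/((2*g)) = (W + g)*(1/(2*g)) = (W + g)/(2*g))
((-5*0*6)*N(q(1, O), 2))*(-2893) = ((-5*0*6)*((2 + (-6 + 1))/(2*(-6 + 1))))*(-2893) = ((0*6)*((½)*(2 - 5)/(-5)))*(-2893) = (0*((½)*(-⅕)*(-3)))*(-2893) = (0*(3/10))*(-2893) = 0*(-2893) = 0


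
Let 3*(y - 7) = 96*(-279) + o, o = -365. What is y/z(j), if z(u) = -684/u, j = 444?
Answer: 1003736/171 ≈ 5869.8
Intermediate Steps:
y = -27128/3 (y = 7 + (96*(-279) - 365)/3 = 7 + (-26784 - 365)/3 = 7 + (⅓)*(-27149) = 7 - 27149/3 = -27128/3 ≈ -9042.7)
y/z(j) = -27128/(3*((-684/444))) = -27128/(3*((-684*1/444))) = -27128/(3*(-57/37)) = -27128/3*(-37/57) = 1003736/171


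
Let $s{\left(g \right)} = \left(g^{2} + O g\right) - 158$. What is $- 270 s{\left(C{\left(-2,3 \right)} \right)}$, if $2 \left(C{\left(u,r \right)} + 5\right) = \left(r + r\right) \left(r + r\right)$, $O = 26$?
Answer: $-94230$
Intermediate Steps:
$C{\left(u,r \right)} = -5 + 2 r^{2}$ ($C{\left(u,r \right)} = -5 + \frac{\left(r + r\right) \left(r + r\right)}{2} = -5 + \frac{2 r 2 r}{2} = -5 + \frac{4 r^{2}}{2} = -5 + 2 r^{2}$)
$s{\left(g \right)} = -158 + g^{2} + 26 g$ ($s{\left(g \right)} = \left(g^{2} + 26 g\right) - 158 = -158 + g^{2} + 26 g$)
$- 270 s{\left(C{\left(-2,3 \right)} \right)} = - 270 \left(-158 + \left(-5 + 2 \cdot 3^{2}\right)^{2} + 26 \left(-5 + 2 \cdot 3^{2}\right)\right) = - 270 \left(-158 + \left(-5 + 2 \cdot 9\right)^{2} + 26 \left(-5 + 2 \cdot 9\right)\right) = - 270 \left(-158 + \left(-5 + 18\right)^{2} + 26 \left(-5 + 18\right)\right) = - 270 \left(-158 + 13^{2} + 26 \cdot 13\right) = - 270 \left(-158 + 169 + 338\right) = \left(-270\right) 349 = -94230$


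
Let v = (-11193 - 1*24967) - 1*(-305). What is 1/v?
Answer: -1/35855 ≈ -2.7890e-5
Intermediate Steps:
v = -35855 (v = (-11193 - 24967) + 305 = -36160 + 305 = -35855)
1/v = 1/(-35855) = -1/35855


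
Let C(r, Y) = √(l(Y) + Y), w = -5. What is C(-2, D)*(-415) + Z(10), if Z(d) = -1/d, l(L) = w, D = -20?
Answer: -⅒ - 2075*I ≈ -0.1 - 2075.0*I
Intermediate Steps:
l(L) = -5
C(r, Y) = √(-5 + Y)
C(-2, D)*(-415) + Z(10) = √(-5 - 20)*(-415) - 1/10 = √(-25)*(-415) - 1*⅒ = (5*I)*(-415) - ⅒ = -2075*I - ⅒ = -⅒ - 2075*I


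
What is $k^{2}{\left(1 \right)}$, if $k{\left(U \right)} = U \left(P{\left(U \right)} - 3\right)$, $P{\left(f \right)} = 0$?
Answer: $9$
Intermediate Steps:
$k{\left(U \right)} = - 3 U$ ($k{\left(U \right)} = U \left(0 - 3\right) = U \left(-3\right) = - 3 U$)
$k^{2}{\left(1 \right)} = \left(\left(-3\right) 1\right)^{2} = \left(-3\right)^{2} = 9$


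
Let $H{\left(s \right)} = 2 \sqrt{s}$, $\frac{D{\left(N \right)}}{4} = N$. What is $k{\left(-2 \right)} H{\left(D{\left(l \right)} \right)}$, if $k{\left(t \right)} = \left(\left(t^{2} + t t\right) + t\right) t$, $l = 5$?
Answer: $- 48 \sqrt{5} \approx -107.33$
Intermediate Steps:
$D{\left(N \right)} = 4 N$
$k{\left(t \right)} = t \left(t + 2 t^{2}\right)$ ($k{\left(t \right)} = \left(\left(t^{2} + t^{2}\right) + t\right) t = \left(2 t^{2} + t\right) t = \left(t + 2 t^{2}\right) t = t \left(t + 2 t^{2}\right)$)
$k{\left(-2 \right)} H{\left(D{\left(l \right)} \right)} = \left(-2\right)^{2} \left(1 + 2 \left(-2\right)\right) 2 \sqrt{4 \cdot 5} = 4 \left(1 - 4\right) 2 \sqrt{20} = 4 \left(-3\right) 2 \cdot 2 \sqrt{5} = - 12 \cdot 4 \sqrt{5} = - 48 \sqrt{5}$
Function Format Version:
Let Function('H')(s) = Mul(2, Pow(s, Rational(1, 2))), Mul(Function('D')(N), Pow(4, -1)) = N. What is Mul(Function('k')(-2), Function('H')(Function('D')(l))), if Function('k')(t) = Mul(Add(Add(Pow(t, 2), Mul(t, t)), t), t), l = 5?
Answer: Mul(-48, Pow(5, Rational(1, 2))) ≈ -107.33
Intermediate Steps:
Function('D')(N) = Mul(4, N)
Function('k')(t) = Mul(t, Add(t, Mul(2, Pow(t, 2)))) (Function('k')(t) = Mul(Add(Add(Pow(t, 2), Pow(t, 2)), t), t) = Mul(Add(Mul(2, Pow(t, 2)), t), t) = Mul(Add(t, Mul(2, Pow(t, 2))), t) = Mul(t, Add(t, Mul(2, Pow(t, 2)))))
Mul(Function('k')(-2), Function('H')(Function('D')(l))) = Mul(Mul(Pow(-2, 2), Add(1, Mul(2, -2))), Mul(2, Pow(Mul(4, 5), Rational(1, 2)))) = Mul(Mul(4, Add(1, -4)), Mul(2, Pow(20, Rational(1, 2)))) = Mul(Mul(4, -3), Mul(2, Mul(2, Pow(5, Rational(1, 2))))) = Mul(-12, Mul(4, Pow(5, Rational(1, 2)))) = Mul(-48, Pow(5, Rational(1, 2)))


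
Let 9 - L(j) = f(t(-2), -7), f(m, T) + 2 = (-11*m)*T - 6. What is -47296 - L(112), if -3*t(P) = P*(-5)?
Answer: -142709/3 ≈ -47570.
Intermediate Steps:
t(P) = 5*P/3 (t(P) = -P*(-5)/3 = -(-5)*P/3 = 5*P/3)
f(m, T) = -8 - 11*T*m (f(m, T) = -2 + ((-11*m)*T - 6) = -2 + (-11*T*m - 6) = -2 + (-6 - 11*T*m) = -8 - 11*T*m)
L(j) = 821/3 (L(j) = 9 - (-8 - 11*(-7)*(5/3)*(-2)) = 9 - (-8 - 11*(-7)*(-10/3)) = 9 - (-8 - 770/3) = 9 - 1*(-794/3) = 9 + 794/3 = 821/3)
-47296 - L(112) = -47296 - 1*821/3 = -47296 - 821/3 = -142709/3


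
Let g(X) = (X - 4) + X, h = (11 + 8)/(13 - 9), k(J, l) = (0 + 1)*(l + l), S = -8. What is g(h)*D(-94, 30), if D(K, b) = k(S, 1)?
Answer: 11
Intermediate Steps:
k(J, l) = 2*l (k(J, l) = 1*(2*l) = 2*l)
D(K, b) = 2 (D(K, b) = 2*1 = 2)
h = 19/4 ≈ 4.7500
g(X) = -4 + 2*X (g(X) = (-4 + X) + X = -4 + 2*X)
g(h)*D(-94, 30) = (-4 + 2*(19/4))*2 = (-4 + 19/2)*2 = (11/2)*2 = 11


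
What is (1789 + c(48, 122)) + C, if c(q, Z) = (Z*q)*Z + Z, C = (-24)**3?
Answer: 702519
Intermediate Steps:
C = -13824
c(q, Z) = Z + q*Z**2 (c(q, Z) = q*Z**2 + Z = Z + q*Z**2)
(1789 + c(48, 122)) + C = (1789 + 122*(1 + 122*48)) - 13824 = (1789 + 122*(1 + 5856)) - 13824 = (1789 + 122*5857) - 13824 = (1789 + 714554) - 13824 = 716343 - 13824 = 702519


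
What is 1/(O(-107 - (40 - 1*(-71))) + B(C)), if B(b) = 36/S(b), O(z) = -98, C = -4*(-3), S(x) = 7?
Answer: -7/650 ≈ -0.010769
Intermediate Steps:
C = 12
B(b) = 36/7
1/(O(-107 - (40 - 1*(-71))) + B(C)) = 1/(-98 + 36/7) = 1/(-650/7) = -7/650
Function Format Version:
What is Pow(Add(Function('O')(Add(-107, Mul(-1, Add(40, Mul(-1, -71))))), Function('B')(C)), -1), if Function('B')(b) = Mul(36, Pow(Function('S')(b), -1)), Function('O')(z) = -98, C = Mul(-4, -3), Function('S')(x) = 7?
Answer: Rational(-7, 650) ≈ -0.010769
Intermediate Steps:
C = 12
Function('B')(b) = Rational(36, 7) (Function('B')(b) = Mul(36, Pow(7, -1)) = Mul(36, Rational(1, 7)) = Rational(36, 7))
Pow(Add(Function('O')(Add(-107, Mul(-1, Add(40, Mul(-1, -71))))), Function('B')(C)), -1) = Pow(Add(-98, Rational(36, 7)), -1) = Pow(Rational(-650, 7), -1) = Rational(-7, 650)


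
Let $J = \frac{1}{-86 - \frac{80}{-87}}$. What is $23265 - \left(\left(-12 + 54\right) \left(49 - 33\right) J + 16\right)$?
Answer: $\frac{86073781}{3701} \approx 23257.0$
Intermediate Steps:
$J = - \frac{87}{7402}$ ($J = \frac{1}{-86 - - \frac{80}{87}} = \frac{1}{-86 + \frac{80}{87}} = \frac{1}{- \frac{7402}{87}} = - \frac{87}{7402} \approx -0.011754$)
$23265 - \left(\left(-12 + 54\right) \left(49 - 33\right) J + 16\right) = 23265 - \left(\left(-12 + 54\right) \left(49 - 33\right) \left(- \frac{87}{7402}\right) + 16\right) = 23265 - \left(42 \cdot 16 \left(- \frac{87}{7402}\right) + 16\right) = 23265 - \left(672 \left(- \frac{87}{7402}\right) + 16\right) = 23265 - \left(- \frac{29232}{3701} + 16\right) = 23265 - \frac{29984}{3701} = \frac{86073781}{3701}$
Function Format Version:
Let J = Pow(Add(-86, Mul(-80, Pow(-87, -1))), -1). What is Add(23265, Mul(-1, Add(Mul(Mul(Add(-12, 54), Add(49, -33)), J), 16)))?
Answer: Rational(86073781, 3701) ≈ 23257.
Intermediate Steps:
J = Rational(-87, 7402) (J = Pow(Add(-86, Mul(-80, Rational(-1, 87))), -1) = Pow(Add(-86, Rational(80, 87)), -1) = Pow(Rational(-7402, 87), -1) = Rational(-87, 7402) ≈ -0.011754)
Add(23265, Mul(-1, Add(Mul(Mul(Add(-12, 54), Add(49, -33)), J), 16))) = Add(23265, Mul(-1, Add(Mul(Mul(Add(-12, 54), Add(49, -33)), Rational(-87, 7402)), 16))) = Add(23265, Mul(-1, Add(Mul(Mul(42, 16), Rational(-87, 7402)), 16))) = Add(23265, Mul(-1, Add(Mul(672, Rational(-87, 7402)), 16))) = Add(23265, Mul(-1, Add(Rational(-29232, 3701), 16))) = Add(23265, Mul(-1, Rational(29984, 3701))) = Add(23265, Rational(-29984, 3701)) = Rational(86073781, 3701)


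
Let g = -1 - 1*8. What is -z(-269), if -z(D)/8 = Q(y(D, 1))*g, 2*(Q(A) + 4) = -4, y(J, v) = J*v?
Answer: 432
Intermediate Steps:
g = -9 (g = -1 - 8 = -9)
Q(A) = -6 (Q(A) = -4 + (1/2)*(-4) = -4 - 2 = -6)
z(D) = -432 (z(D) = -(-48)*(-9) = -8*54 = -432)
-z(-269) = -1*(-432) = 432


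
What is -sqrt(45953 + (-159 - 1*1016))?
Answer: -sqrt(44778) ≈ -211.61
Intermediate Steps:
-sqrt(45953 + (-159 - 1*1016)) = -sqrt(45953 + (-159 - 1016)) = -sqrt(45953 - 1175) = -sqrt(44778)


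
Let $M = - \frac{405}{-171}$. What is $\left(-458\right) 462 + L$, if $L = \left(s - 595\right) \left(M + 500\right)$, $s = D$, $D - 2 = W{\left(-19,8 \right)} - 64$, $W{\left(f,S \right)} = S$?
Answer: $- \frac{10215029}{19} \approx -5.3763 \cdot 10^{5}$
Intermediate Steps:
$D = -54$ ($D = 2 + \left(8 - 64\right) = 2 - 56 = -54$)
$s = -54$
$M = \frac{45}{19}$ ($M = \left(-405\right) \left(- \frac{1}{171}\right) = \frac{45}{19} \approx 2.3684$)
$L = - \frac{6194705}{19}$ ($L = \left(-54 - 595\right) \left(\frac{45}{19} + 500\right) = \left(-649\right) \frac{9545}{19} = - \frac{6194705}{19} \approx -3.2604 \cdot 10^{5}$)
$\left(-458\right) 462 + L = \left(-458\right) 462 - \frac{6194705}{19} = -211596 - \frac{6194705}{19} = - \frac{10215029}{19}$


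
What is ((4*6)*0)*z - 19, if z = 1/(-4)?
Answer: -19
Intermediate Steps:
z = -1/4 ≈ -0.25000
((4*6)*0)*z - 19 = ((4*6)*0)*(-1/4) - 19 = (24*0)*(-1/4) - 19 = 0*(-1/4) - 19 = 0 - 19 = -19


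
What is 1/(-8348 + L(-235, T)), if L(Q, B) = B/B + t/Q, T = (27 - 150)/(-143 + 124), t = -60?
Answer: -47/392297 ≈ -0.00011981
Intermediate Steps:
T = 123/19 (T = -123/(-19) = -123*(-1/19) = 123/19 ≈ 6.4737)
L(Q, B) = 1 - 60/Q (L(Q, B) = B/B - 60/Q = 1 - 60/Q)
1/(-8348 + L(-235, T)) = 1/(-8348 + (-60 - 235)/(-235)) = 1/(-8348 - 1/235*(-295)) = 1/(-8348 + 59/47) = 1/(-392297/47) = -47/392297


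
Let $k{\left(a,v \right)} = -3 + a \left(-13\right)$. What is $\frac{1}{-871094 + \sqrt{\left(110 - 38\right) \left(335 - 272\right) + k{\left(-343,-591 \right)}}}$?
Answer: $- \frac{435547}{379402373922} - \frac{\sqrt{562}}{189701186961} \approx -1.1481 \cdot 10^{-6}$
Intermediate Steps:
$k{\left(a,v \right)} = -3 - 13 a$
$\frac{1}{-871094 + \sqrt{\left(110 - 38\right) \left(335 - 272\right) + k{\left(-343,-591 \right)}}} = \frac{1}{-871094 + \sqrt{\left(110 - 38\right) \left(335 - 272\right) - -4456}} = \frac{1}{-871094 + \sqrt{\left(110 - 38\right) 63 + \left(-3 + 4459\right)}} = \frac{1}{-871094 + \sqrt{72 \cdot 63 + 4456}} = \frac{1}{-871094 + \sqrt{4536 + 4456}} = \frac{1}{-871094 + \sqrt{8992}} = \frac{1}{-871094 + 4 \sqrt{562}}$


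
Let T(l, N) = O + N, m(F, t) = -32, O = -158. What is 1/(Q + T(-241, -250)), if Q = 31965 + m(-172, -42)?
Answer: 1/31525 ≈ 3.1721e-5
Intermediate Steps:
T(l, N) = -158 + N
Q = 31933 (Q = 31965 - 32 = 31933)
1/(Q + T(-241, -250)) = 1/(31933 + (-158 - 250)) = 1/(31933 - 408) = 1/31525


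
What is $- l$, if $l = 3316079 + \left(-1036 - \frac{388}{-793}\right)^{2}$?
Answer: $- \frac{2759616708671}{628849} \approx -4.3884 \cdot 10^{6}$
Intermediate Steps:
$l = \frac{2759616708671}{628849}$ ($l = 3316079 + \left(-1036 - - \frac{388}{793}\right)^{2} = 3316079 + \left(-1036 + \frac{388}{793}\right)^{2} = 3316079 + \left(- \frac{821160}{793}\right)^{2} = 3316079 + \frac{674303745600}{628849} = \frac{2759616708671}{628849} \approx 4.3884 \cdot 10^{6}$)
$- l = \left(-1\right) \frac{2759616708671}{628849} = - \frac{2759616708671}{628849}$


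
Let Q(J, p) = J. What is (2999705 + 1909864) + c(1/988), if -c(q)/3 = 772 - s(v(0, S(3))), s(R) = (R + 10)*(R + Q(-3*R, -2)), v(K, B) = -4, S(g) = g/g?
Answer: 4907397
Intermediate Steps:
S(g) = 1
s(R) = -2*R*(10 + R) (s(R) = (R + 10)*(R - 3*R) = (10 + R)*(-2*R) = -2*R*(10 + R))
c(q) = -2172 (c(q) = -3*(772 - 2*(-4)*(-10 - 1*(-4))) = -3*(772 - 2*(-4)*(-10 + 4)) = -3*(772 - 2*(-4)*(-6)) = -3*(772 - 1*48) = -3*(772 - 48) = -3*724 = -2172)
(2999705 + 1909864) + c(1/988) = (2999705 + 1909864) - 2172 = 4909569 - 2172 = 4907397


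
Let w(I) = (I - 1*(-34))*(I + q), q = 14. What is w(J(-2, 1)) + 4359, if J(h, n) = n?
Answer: 4884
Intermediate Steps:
w(I) = (14 + I)*(34 + I) (w(I) = (I - 1*(-34))*(I + 14) = (I + 34)*(14 + I) = (34 + I)*(14 + I) = (14 + I)*(34 + I))
w(J(-2, 1)) + 4359 = (476 + 1² + 48*1) + 4359 = (476 + 1 + 48) + 4359 = 525 + 4359 = 4884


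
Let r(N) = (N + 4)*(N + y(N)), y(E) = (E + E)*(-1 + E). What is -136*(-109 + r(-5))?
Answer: 22304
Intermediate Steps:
y(E) = 2*E*(-1 + E) (y(E) = (2*E)*(-1 + E) = 2*E*(-1 + E))
r(N) = (4 + N)*(N + 2*N*(-1 + N)) (r(N) = (N + 4)*(N + 2*N*(-1 + N)) = (4 + N)*(N + 2*N*(-1 + N)))
-136*(-109 + r(-5)) = -136*(-109 - 5*(-4 + 2*(-5)² + 7*(-5))) = -136*(-109 - 5*(-4 + 2*25 - 35)) = -136*(-109 - 5*(-4 + 50 - 35)) = -136*(-109 - 5*11) = -136*(-109 - 55) = -136*(-164) = 22304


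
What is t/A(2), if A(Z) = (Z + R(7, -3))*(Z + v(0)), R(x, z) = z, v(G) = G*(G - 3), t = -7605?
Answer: 7605/2 ≈ 3802.5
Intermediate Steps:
v(G) = G*(-3 + G)
A(Z) = Z*(-3 + Z) (A(Z) = (Z - 3)*(Z + 0*(-3 + 0)) = (-3 + Z)*(Z + 0*(-3)) = (-3 + Z)*(Z + 0) = (-3 + Z)*Z = Z*(-3 + Z))
t/A(2) = -7605*1/(2*(-3 + 2)) = -7605/(2*(-1)) = -7605/(-2) = -7605*(-½) = 7605/2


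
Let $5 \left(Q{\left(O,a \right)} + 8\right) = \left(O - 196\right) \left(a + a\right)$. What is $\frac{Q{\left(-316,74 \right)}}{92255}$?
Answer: $- \frac{75816}{461275} \approx -0.16436$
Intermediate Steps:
$Q{\left(O,a \right)} = -8 + \frac{2 a \left(-196 + O\right)}{5}$ ($Q{\left(O,a \right)} = -8 + \frac{\left(O - 196\right) \left(a + a\right)}{5} = -8 + \frac{\left(-196 + O\right) 2 a}{5} = -8 + \frac{2 a \left(-196 + O\right)}{5}$)
$\frac{Q{\left(-316,74 \right)}}{92255} = \frac{-8 - \frac{29008}{5} + \frac{2}{5} \left(-316\right) 74}{92255} = \left(-8 - \frac{29008}{5} - \frac{46768}{5}\right) \frac{1}{92255} = \left(- \frac{75816}{5}\right) \frac{1}{92255} = - \frac{75816}{461275}$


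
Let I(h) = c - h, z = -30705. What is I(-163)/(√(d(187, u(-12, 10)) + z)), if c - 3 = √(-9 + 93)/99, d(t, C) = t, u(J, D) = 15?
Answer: I*√30518*(-8217 - √21)/1510641 ≈ -0.95076*I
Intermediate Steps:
c = 3 + 2*√21/99 (c = 3 + √(-9 + 93)/99 = 3 + √84*(1/99) = 3 + (2*√21)*(1/99) = 3 + 2*√21/99 ≈ 3.0926)
I(h) = 3 - h + 2*√21/99 (I(h) = (3 + 2*√21/99) - h = 3 - h + 2*√21/99)
I(-163)/(√(d(187, u(-12, 10)) + z)) = (3 - 1*(-163) + 2*√21/99)/(√(187 - 30705)) = (3 + 163 + 2*√21/99)/(√(-30518)) = (166 + 2*√21/99)/((I*√30518)) = (166 + 2*√21/99)*(-I*√30518/30518) = -I*√30518*(166 + 2*√21/99)/30518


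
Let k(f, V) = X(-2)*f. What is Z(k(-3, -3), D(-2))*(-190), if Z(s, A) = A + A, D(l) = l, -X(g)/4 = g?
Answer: 760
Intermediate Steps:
X(g) = -4*g
k(f, V) = 8*f (k(f, V) = (-4*(-2))*f = 8*f)
Z(s, A) = 2*A
Z(k(-3, -3), D(-2))*(-190) = (2*(-2))*(-190) = -4*(-190) = 760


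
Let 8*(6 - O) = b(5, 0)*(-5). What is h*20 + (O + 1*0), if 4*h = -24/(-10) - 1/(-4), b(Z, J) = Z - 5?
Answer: 77/4 ≈ 19.250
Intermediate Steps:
b(Z, J) = -5 + Z
h = 53/80 (h = (-24/(-10) - 1/(-4))/4 = (-24*(-⅒) - 1*(-¼))/4 = (12/5 + ¼)/4 = (¼)*(53/20) = 53/80 ≈ 0.66250)
O = 6 (O = 6 - (-5 + 5)*(-5)/8 = 6 - 0*(-5) = 6 - ⅛*0 = 6 + 0 = 6)
h*20 + (O + 1*0) = (53/80)*20 + (6 + 1*0) = 53/4 + (6 + 0) = 53/4 + 6 = 77/4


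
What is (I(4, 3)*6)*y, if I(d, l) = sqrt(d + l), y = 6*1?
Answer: 36*sqrt(7) ≈ 95.247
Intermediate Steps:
y = 6
(I(4, 3)*6)*y = (sqrt(4 + 3)*6)*6 = (sqrt(7)*6)*6 = (6*sqrt(7))*6 = 36*sqrt(7)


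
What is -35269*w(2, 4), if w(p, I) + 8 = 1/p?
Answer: 529035/2 ≈ 2.6452e+5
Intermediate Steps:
w(p, I) = -8 + 1/p
-35269*w(2, 4) = -35269*(-8 + 1/2) = -35269*(-8 + ½) = -35269*(-15/2) = 529035/2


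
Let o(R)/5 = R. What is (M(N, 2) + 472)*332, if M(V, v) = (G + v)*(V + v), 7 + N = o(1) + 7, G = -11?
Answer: 135788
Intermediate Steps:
o(R) = 5*R
N = 5 (N = -7 + (5*1 + 7) = -7 + (5 + 7) = -7 + 12 = 5)
M(V, v) = (-11 + v)*(V + v)
(M(N, 2) + 472)*332 = ((2² - 11*5 - 11*2 + 5*2) + 472)*332 = ((4 - 55 - 22 + 10) + 472)*332 = (-63 + 472)*332 = 409*332 = 135788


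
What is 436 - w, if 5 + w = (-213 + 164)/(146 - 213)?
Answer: 29498/67 ≈ 440.27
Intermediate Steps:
w = -286/67 (w = -5 + (-213 + 164)/(146 - 213) = -5 - 49/(-67) = -5 - 49*(-1/67) = -5 + 49/67 = -286/67 ≈ -4.2687)
436 - w = 436 - 1*(-286/67) = 436 + 286/67 = 29498/67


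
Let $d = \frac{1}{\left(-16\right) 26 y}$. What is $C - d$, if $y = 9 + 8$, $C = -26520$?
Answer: $- \frac{187549439}{7072} \approx -26520.0$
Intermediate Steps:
$y = 17$
$d = - \frac{1}{7072}$ ($d = \frac{1}{\left(-16\right) 26 \cdot 17} = \frac{1}{\left(-416\right) 17} = \frac{1}{-7072} = - \frac{1}{7072} \approx -0.0001414$)
$C - d = -26520 - - \frac{1}{7072} = -26520 + \frac{1}{7072} = - \frac{187549439}{7072}$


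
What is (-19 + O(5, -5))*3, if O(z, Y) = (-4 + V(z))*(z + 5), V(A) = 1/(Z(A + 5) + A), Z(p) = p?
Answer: -175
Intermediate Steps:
V(A) = 1/(5 + 2*A) (V(A) = 1/((A + 5) + A) = 1/((5 + A) + A) = 1/(5 + 2*A))
O(z, Y) = (-4 + 1/(5 + 2*z))*(5 + z) (O(z, Y) = (-4 + 1/(5 + 2*z))*(z + 5) = (-4 + 1/(5 + 2*z))*(5 + z))
(-19 + O(5, -5))*3 = (-19 + (-95 - 59*5 - 8*5**2)/(5 + 2*5))*3 = (-19 + (-95 - 295 - 8*25)/(5 + 10))*3 = (-19 + (-95 - 295 - 200)/15)*3 = (-19 + (1/15)*(-590))*3 = (-19 - 118/3)*3 = -175/3*3 = -175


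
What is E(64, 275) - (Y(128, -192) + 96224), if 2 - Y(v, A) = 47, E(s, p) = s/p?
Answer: -26449161/275 ≈ -96179.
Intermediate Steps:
Y(v, A) = -45 (Y(v, A) = 2 - 1*47 = 2 - 47 = -45)
E(64, 275) - (Y(128, -192) + 96224) = 64/275 - (-45 + 96224) = 64*(1/275) - 1*96179 = 64/275 - 96179 = -26449161/275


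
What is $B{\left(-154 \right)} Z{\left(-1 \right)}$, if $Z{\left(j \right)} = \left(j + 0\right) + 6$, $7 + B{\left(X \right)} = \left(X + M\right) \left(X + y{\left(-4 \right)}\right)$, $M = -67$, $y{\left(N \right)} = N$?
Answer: $174555$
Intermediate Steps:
$B{\left(X \right)} = -7 + \left(-67 + X\right) \left(-4 + X\right)$ ($B{\left(X \right)} = -7 + \left(X - 67\right) \left(X - 4\right) = -7 + \left(-67 + X\right) \left(-4 + X\right)$)
$Z{\left(j \right)} = 6 + j$ ($Z{\left(j \right)} = j + 6 = 6 + j$)
$B{\left(-154 \right)} Z{\left(-1 \right)} = \left(261 + \left(-154\right)^{2} - -10934\right) \left(6 - 1\right) = \left(261 + 23716 + 10934\right) 5 = 34911 \cdot 5 = 174555$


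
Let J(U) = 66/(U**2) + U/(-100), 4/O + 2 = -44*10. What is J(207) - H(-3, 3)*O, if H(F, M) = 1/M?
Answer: -651966001/315654300 ≈ -2.0654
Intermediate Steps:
O = -2/221 (O = 4/(-2 - 44*10) = 4/(-2 - 440) = 4/(-442) = 4*(-1/442) = -2/221 ≈ -0.0090498)
J(U) = 66/U**2 - U/100 (J(U) = 66/U**2 + U*(-1/100) = 66/U**2 - U/100)
J(207) - H(-3, 3)*O = (66/207**2 - 1/100*207) - (-2)/(3*221) = (66*(1/42849) - 207/100) - (-2)/(3*221) = (22/14283 - 207/100) - 1*(-2/663) = -2954381/1428300 + 2/663 = -651966001/315654300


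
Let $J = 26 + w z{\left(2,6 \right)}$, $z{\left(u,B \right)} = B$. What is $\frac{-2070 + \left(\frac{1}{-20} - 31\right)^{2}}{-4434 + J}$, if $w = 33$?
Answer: $\frac{442359}{1684000} \approx 0.26268$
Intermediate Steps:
$J = 224$ ($J = 26 + 33 \cdot 6 = 26 + 198 = 224$)
$\frac{-2070 + \left(\frac{1}{-20} - 31\right)^{2}}{-4434 + J} = \frac{-2070 + \left(\frac{1}{-20} - 31\right)^{2}}{-4434 + 224} = \frac{-2070 + \left(- \frac{1}{20} - 31\right)^{2}}{-4210} = \left(-2070 + \left(- \frac{621}{20}\right)^{2}\right) \left(- \frac{1}{4210}\right) = \left(-2070 + \frac{385641}{400}\right) \left(- \frac{1}{4210}\right) = \left(- \frac{442359}{400}\right) \left(- \frac{1}{4210}\right) = \frac{442359}{1684000}$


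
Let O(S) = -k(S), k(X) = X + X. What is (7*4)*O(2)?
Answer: -112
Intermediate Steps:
k(X) = 2*X
O(S) = -2*S
(7*4)*O(2) = (7*4)*(-2*2) = 28*(-4) = -112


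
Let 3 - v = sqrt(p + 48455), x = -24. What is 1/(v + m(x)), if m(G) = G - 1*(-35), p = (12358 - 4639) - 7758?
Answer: -7/24110 - sqrt(3026)/12055 ≈ -0.0048535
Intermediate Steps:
p = -39 (p = 7719 - 7758 = -39)
m(G) = 35 + G (m(G) = G + 35 = 35 + G)
v = 3 - 4*sqrt(3026) (v = 3 - sqrt(-39 + 48455) = 3 - sqrt(48416) = 3 - 4*sqrt(3026) ≈ -217.04)
1/(v + m(x)) = 1/((3 - 4*sqrt(3026)) + (35 - 24)) = 1/((3 - 4*sqrt(3026)) + 11) = 1/(14 - 4*sqrt(3026))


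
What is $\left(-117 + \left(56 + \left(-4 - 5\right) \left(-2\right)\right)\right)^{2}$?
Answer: $1849$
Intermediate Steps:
$\left(-117 + \left(56 + \left(-4 - 5\right) \left(-2\right)\right)\right)^{2} = \left(-117 + \left(56 - -18\right)\right)^{2} = \left(-117 + \left(56 + 18\right)\right)^{2} = \left(-117 + 74\right)^{2} = \left(-43\right)^{2} = 1849$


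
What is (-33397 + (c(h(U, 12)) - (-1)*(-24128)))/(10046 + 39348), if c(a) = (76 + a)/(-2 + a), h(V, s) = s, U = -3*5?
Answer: -287581/246970 ≈ -1.1644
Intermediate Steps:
U = -15
c(a) = (76 + a)/(-2 + a)
(-33397 + (c(h(U, 12)) - (-1)*(-24128)))/(10046 + 39348) = (-33397 + ((76 + 12)/(-2 + 12) - (-1)*(-24128)))/(10046 + 39348) = (-33397 + (88/10 - 1*24128))/49394 = (-33397 + ((⅒)*88 - 24128))*(1/49394) = (-33397 + (44/5 - 24128))*(1/49394) = (-33397 - 120596/5)*(1/49394) = -287581/5*1/49394 = -287581/246970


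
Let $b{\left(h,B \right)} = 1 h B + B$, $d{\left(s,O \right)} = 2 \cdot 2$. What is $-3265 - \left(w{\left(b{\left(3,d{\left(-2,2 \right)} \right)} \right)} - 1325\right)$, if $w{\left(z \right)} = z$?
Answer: $-1956$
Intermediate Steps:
$d{\left(s,O \right)} = 4$
$b{\left(h,B \right)} = B + B h$ ($b{\left(h,B \right)} = h B + B = B h + B = B + B h$)
$-3265 - \left(w{\left(b{\left(3,d{\left(-2,2 \right)} \right)} \right)} - 1325\right) = -3265 - \left(4 \left(1 + 3\right) - 1325\right) = -3265 - \left(4 \cdot 4 - 1325\right) = -3265 - \left(16 - 1325\right) = -3265 - -1309 = -3265 + 1309 = -1956$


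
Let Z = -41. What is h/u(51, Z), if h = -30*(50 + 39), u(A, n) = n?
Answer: 2670/41 ≈ 65.122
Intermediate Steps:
h = -2670 (h = -30*89 = -2670)
h/u(51, Z) = -2670/(-41) = -2670*(-1/41) = 2670/41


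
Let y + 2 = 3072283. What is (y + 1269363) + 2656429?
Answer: 6998073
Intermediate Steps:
y = 3072281 (y = -2 + 3072283 = 3072281)
(y + 1269363) + 2656429 = (3072281 + 1269363) + 2656429 = 4341644 + 2656429 = 6998073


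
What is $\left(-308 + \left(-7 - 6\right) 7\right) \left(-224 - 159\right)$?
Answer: $152817$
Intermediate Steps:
$\left(-308 + \left(-7 - 6\right) 7\right) \left(-224 - 159\right) = \left(-308 - 91\right) \left(-383\right) = \left(-399\right) \left(-383\right) = 152817$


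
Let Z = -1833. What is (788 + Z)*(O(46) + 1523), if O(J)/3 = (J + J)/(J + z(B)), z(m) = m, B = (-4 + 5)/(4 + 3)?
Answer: -27162355/17 ≈ -1.5978e+6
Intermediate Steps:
B = ⅐ (B = 1/7 = 1*(⅐) = ⅐ ≈ 0.14286)
O(J) = 6*J/(⅐ + J) (O(J) = 3*((J + J)/(J + ⅐)) = 3*((2*J)/(⅐ + J)) = 3*(2*J/(⅐ + J)) = 6*J/(⅐ + J))
(788 + Z)*(O(46) + 1523) = (788 - 1833)*(42*46/(1 + 7*46) + 1523) = -1045*(42*46/(1 + 322) + 1523) = -1045*(42*46/323 + 1523) = -1045*(42*46*(1/323) + 1523) = -1045*(1932/323 + 1523) = -1045*493861/323 = -27162355/17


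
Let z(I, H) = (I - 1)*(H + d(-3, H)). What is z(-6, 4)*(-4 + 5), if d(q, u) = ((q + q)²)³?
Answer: -326620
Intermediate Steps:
d(q, u) = 64*q⁶ (d(q, u) = ((2*q)²)³ = (4*q²)³ = 64*q⁶)
z(I, H) = (-1 + I)*(46656 + H) (z(I, H) = (I - 1)*(H + 64*(-3)⁶) = (-1 + I)*(H + 64*729) = (-1 + I)*(H + 46656) = (-1 + I)*(46656 + H))
z(-6, 4)*(-4 + 5) = (-46656 - 1*4 + 46656*(-6) + 4*(-6))*(-4 + 5) = (-46656 - 4 - 279936 - 24)*1 = -326620*1 = -326620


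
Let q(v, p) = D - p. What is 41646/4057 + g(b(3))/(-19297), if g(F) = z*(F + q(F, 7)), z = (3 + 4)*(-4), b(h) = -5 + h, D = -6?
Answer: 801938922/78287929 ≈ 10.243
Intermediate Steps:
q(v, p) = -6 - p
z = -28 (z = 7*(-4) = -28)
g(F) = 364 - 28*F (g(F) = -28*(F + (-6 - 1*7)) = -28*(F + (-6 - 7)) = -28*(F - 13) = -28*(-13 + F) = 364 - 28*F)
41646/4057 + g(b(3))/(-19297) = 41646/4057 + (364 - 28*(-5 + 3))/(-19297) = 41646*(1/4057) + (364 - 28*(-2))*(-1/19297) = 41646/4057 + (364 + 56)*(-1/19297) = 41646/4057 + 420*(-1/19297) = 41646/4057 - 420/19297 = 801938922/78287929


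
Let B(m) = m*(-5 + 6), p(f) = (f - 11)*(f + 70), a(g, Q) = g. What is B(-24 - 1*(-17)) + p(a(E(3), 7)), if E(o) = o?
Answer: -591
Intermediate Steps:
p(f) = (-11 + f)*(70 + f)
B(m) = m (B(m) = m*1 = m)
B(-24 - 1*(-17)) + p(a(E(3), 7)) = (-24 - 1*(-17)) + (-770 + 3² + 59*3) = (-24 + 17) + (-770 + 9 + 177) = -7 - 584 = -591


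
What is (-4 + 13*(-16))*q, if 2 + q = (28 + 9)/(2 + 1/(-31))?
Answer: -217300/61 ≈ -3562.3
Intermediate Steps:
q = 1025/61 (q = -2 + (28 + 9)/(2 + 1/(-31)) = -2 + 37/(2 - 1/31) = -2 + 37/(61/31) = -2 + 37*(31/61) = -2 + 1147/61 = 1025/61 ≈ 16.803)
(-4 + 13*(-16))*q = (-4 + 13*(-16))*(1025/61) = (-4 - 208)*(1025/61) = -212*1025/61 = -217300/61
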